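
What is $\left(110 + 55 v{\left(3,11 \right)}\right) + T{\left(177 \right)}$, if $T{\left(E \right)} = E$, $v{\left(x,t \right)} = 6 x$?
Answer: $1277$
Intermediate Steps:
$\left(110 + 55 v{\left(3,11 \right)}\right) + T{\left(177 \right)} = \left(110 + 55 \cdot 6 \cdot 3\right) + 177 = \left(110 + 55 \cdot 18\right) + 177 = \left(110 + 990\right) + 177 = 1100 + 177 = 1277$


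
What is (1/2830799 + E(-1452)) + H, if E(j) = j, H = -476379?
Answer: -1352643516968/2830799 ≈ -4.7783e+5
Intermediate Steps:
(1/2830799 + E(-1452)) + H = (1/2830799 - 1452) - 476379 = -4110320147/2830799 - 476379 = -1352643516968/2830799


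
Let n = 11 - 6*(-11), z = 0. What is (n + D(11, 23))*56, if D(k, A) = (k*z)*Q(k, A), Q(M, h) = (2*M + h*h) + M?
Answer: 4312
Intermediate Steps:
n = 77 (n = 11 + 66 = 77)
Q(M, h) = h² + 3*M (Q(M, h) = (2*M + h²) + M = (h² + 2*M) + M = h² + 3*M)
D(k, A) = 0 (D(k, A) = (k*0)*(A² + 3*k) = 0*(A² + 3*k) = 0)
(n + D(11, 23))*56 = (77 + 0)*56 = 77*56 = 4312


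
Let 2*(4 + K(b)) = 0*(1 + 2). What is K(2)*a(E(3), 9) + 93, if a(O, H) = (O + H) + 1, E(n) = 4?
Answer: 37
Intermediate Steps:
K(b) = -4 (K(b) = -4 + (0*(1 + 2))/2 = -4 + (0*3)/2 = -4 + (1/2)*0 = -4 + 0 = -4)
a(O, H) = 1 + H + O (a(O, H) = (H + O) + 1 = 1 + H + O)
K(2)*a(E(3), 9) + 93 = -4*(1 + 9 + 4) + 93 = -4*14 + 93 = -56 + 93 = 37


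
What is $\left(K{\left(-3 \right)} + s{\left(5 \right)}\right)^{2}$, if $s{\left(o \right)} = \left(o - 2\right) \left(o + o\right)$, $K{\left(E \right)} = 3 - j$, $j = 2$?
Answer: $961$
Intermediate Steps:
$K{\left(E \right)} = 1$ ($K{\left(E \right)} = 3 - 2 = 1$)
$s{\left(o \right)} = 2 o \left(-2 + o\right)$ ($s{\left(o \right)} = \left(-2 + o\right) 2 o = 2 o \left(-2 + o\right)$)
$\left(K{\left(-3 \right)} + s{\left(5 \right)}\right)^{2} = \left(1 + 2 \cdot 5 \left(-2 + 5\right)\right)^{2} = \left(1 + 2 \cdot 5 \cdot 3\right)^{2} = \left(1 + 30\right)^{2} = 31^{2} = 961$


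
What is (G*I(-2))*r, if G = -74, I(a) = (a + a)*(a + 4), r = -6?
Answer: -3552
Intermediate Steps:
I(a) = 2*a*(4 + a) (I(a) = (2*a)*(4 + a) = 2*a*(4 + a))
(G*I(-2))*r = -148*(-2)*(4 - 2)*(-6) = -148*(-2)*2*(-6) = -74*(-8)*(-6) = 592*(-6) = -3552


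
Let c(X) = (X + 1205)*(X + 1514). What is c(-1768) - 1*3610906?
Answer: -3467904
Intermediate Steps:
c(X) = (1205 + X)*(1514 + X)
c(-1768) - 1*3610906 = (1824370 + (-1768)² + 2719*(-1768)) - 1*3610906 = (1824370 + 3125824 - 4807192) - 3610906 = 143002 - 3610906 = -3467904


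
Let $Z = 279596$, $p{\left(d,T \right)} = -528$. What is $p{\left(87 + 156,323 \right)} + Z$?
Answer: $279068$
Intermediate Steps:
$p{\left(87 + 156,323 \right)} + Z = -528 + 279596 = 279068$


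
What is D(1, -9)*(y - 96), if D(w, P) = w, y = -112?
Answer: -208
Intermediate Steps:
D(1, -9)*(y - 96) = 1*(-112 - 96) = 1*(-208) = -208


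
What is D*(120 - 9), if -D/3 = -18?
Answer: 5994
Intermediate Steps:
D = 54 (D = -3*(-18) = 54)
D*(120 - 9) = 54*(120 - 9) = 54*111 = 5994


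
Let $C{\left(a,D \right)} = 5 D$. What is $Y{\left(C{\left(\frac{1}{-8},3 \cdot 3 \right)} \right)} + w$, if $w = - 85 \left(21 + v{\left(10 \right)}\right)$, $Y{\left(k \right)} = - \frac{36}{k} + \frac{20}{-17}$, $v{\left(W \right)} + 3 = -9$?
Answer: $- \frac{65193}{85} \approx -766.98$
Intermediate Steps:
$v{\left(W \right)} = -12$ ($v{\left(W \right)} = -3 - 9 = -12$)
$Y{\left(k \right)} = - \frac{20}{17} - \frac{36}{k}$ ($Y{\left(k \right)} = - \frac{36}{k} + 20 \left(- \frac{1}{17}\right) = - \frac{36}{k} - \frac{20}{17} = - \frac{20}{17} - \frac{36}{k}$)
$w = -765$ ($w = - 85 \left(21 - 12\right) = \left(-85\right) 9 = -765$)
$Y{\left(C{\left(\frac{1}{-8},3 \cdot 3 \right)} \right)} + w = \left(- \frac{20}{17} - \frac{36}{5 \cdot 3 \cdot 3}\right) - 765 = \left(- \frac{20}{17} - \frac{36}{5 \cdot 9}\right) - 765 = \left(- \frac{20}{17} - \frac{36}{45}\right) - 765 = \left(- \frac{20}{17} - \frac{4}{5}\right) - 765 = - \frac{168}{85} - 765 = - \frac{65193}{85}$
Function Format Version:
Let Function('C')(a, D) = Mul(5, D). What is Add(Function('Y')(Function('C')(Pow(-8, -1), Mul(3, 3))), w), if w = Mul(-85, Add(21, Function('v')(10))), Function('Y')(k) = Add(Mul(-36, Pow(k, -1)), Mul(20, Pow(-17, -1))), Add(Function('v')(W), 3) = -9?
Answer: Rational(-65193, 85) ≈ -766.98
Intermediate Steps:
Function('v')(W) = -12 (Function('v')(W) = Add(-3, -9) = -12)
Function('Y')(k) = Add(Rational(-20, 17), Mul(-36, Pow(k, -1))) (Function('Y')(k) = Add(Mul(-36, Pow(k, -1)), Mul(20, Rational(-1, 17))) = Add(Mul(-36, Pow(k, -1)), Rational(-20, 17)) = Add(Rational(-20, 17), Mul(-36, Pow(k, -1))))
w = -765 (w = Mul(-85, Add(21, -12)) = Mul(-85, 9) = -765)
Add(Function('Y')(Function('C')(Pow(-8, -1), Mul(3, 3))), w) = Add(Add(Rational(-20, 17), Mul(-36, Pow(Mul(5, Mul(3, 3)), -1))), -765) = Add(Add(Rational(-20, 17), Mul(-36, Pow(Mul(5, 9), -1))), -765) = Add(Add(Rational(-20, 17), Mul(-36, Pow(45, -1))), -765) = Add(Add(Rational(-20, 17), Mul(-36, Rational(1, 45))), -765) = Add(Add(Rational(-20, 17), Rational(-4, 5)), -765) = Add(Rational(-168, 85), -765) = Rational(-65193, 85)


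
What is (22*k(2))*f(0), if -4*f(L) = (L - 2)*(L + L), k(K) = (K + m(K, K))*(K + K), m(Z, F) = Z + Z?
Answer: 0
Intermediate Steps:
m(Z, F) = 2*Z
k(K) = 6*K² (k(K) = (K + 2*K)*(K + K) = (3*K)*(2*K) = 6*K²)
f(L) = -L*(-2 + L)/2 (f(L) = -(L - 2)*(L + L)/4 = -(-2 + L)*2*L/4 = -L*(-2 + L)/2)
(22*k(2))*f(0) = (22*(6*2²))*((½)*0*(2 - 1*0)) = (22*(6*4))*((½)*0*(2 + 0)) = (22*24)*((½)*0*2) = 528*0 = 0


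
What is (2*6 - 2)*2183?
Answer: 21830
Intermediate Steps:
(2*6 - 2)*2183 = (12 - 2)*2183 = 10*2183 = 21830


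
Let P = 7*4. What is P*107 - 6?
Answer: 2990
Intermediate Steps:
P = 28
P*107 - 6 = 28*107 - 6 = 2996 - 6 = 2990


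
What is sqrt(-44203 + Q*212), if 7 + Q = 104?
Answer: I*sqrt(23639) ≈ 153.75*I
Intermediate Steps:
Q = 97 (Q = -7 + 104 = 97)
sqrt(-44203 + Q*212) = sqrt(-44203 + 97*212) = sqrt(-44203 + 20564) = sqrt(-23639) = I*sqrt(23639)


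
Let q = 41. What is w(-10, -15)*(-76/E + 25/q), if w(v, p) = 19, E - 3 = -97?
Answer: 51927/1927 ≈ 26.947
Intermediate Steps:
E = -94 (E = 3 - 97 = -94)
w(-10, -15)*(-76/E + 25/q) = 19*(-76/(-94) + 25/41) = 19*(-76*(-1/94) + 25*(1/41)) = 19*(38/47 + 25/41) = 19*(2733/1927) = 51927/1927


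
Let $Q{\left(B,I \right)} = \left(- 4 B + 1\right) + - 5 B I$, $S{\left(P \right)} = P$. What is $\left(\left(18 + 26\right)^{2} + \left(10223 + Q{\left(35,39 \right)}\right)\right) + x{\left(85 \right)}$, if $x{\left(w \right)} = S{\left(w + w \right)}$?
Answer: $5365$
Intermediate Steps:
$x{\left(w \right)} = 2 w$ ($x{\left(w \right)} = w + w = 2 w$)
$Q{\left(B,I \right)} = 1 - 4 B - 5 B I$ ($Q{\left(B,I \right)} = \left(1 - 4 B\right) - 5 B I = 1 - 4 B - 5 B I$)
$\left(\left(18 + 26\right)^{2} + \left(10223 + Q{\left(35,39 \right)}\right)\right) + x{\left(85 \right)} = \left(\left(18 + 26\right)^{2} + \left(10223 - \left(139 + 6825\right)\right)\right) + 2 \cdot 85 = \left(44^{2} + \left(10223 - 6964\right)\right) + 170 = \left(1936 + \left(10223 - 6964\right)\right) + 170 = \left(1936 + 3259\right) + 170 = 5195 + 170 = 5365$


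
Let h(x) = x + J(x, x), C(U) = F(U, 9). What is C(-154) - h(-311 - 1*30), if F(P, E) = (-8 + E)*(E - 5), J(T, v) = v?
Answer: 686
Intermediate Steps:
F(P, E) = (-8 + E)*(-5 + E)
C(U) = 4 (C(U) = 40 + 9² - 13*9 = 40 + 81 - 117 = 4)
h(x) = 2*x (h(x) = x + x = 2*x)
C(-154) - h(-311 - 1*30) = 4 - 2*(-311 - 1*30) = 4 - 2*(-311 - 30) = 4 - 2*(-341) = 4 - 1*(-682) = 4 + 682 = 686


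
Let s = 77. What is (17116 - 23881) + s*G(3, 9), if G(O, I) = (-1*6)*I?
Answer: -10923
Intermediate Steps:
G(O, I) = -6*I
(17116 - 23881) + s*G(3, 9) = (17116 - 23881) + 77*(-6*9) = -6765 + 77*(-54) = -6765 - 4158 = -10923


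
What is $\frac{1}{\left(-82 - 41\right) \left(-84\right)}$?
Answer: $\frac{1}{10332} \approx 9.6787 \cdot 10^{-5}$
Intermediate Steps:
$\frac{1}{\left(-82 - 41\right) \left(-84\right)} = \frac{1}{\left(-123\right) \left(-84\right)} = \frac{1}{10332}$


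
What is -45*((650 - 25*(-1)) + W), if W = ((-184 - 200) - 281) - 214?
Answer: 9180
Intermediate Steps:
W = -879 (W = (-384 - 281) - 214 = -665 - 214 = -879)
-45*((650 - 25*(-1)) + W) = -45*((650 - 25*(-1)) - 879) = -45*((650 - 1*(-25)) - 879) = -45*((650 + 25) - 879) = -45*(675 - 879) = -45*(-204) = 9180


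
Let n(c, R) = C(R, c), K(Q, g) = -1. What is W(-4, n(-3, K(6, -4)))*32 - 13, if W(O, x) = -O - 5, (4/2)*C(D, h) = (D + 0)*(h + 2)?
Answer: -45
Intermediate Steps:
C(D, h) = D*(2 + h)/2 (C(D, h) = ((D + 0)*(h + 2))/2 = (D*(2 + h))/2 = D*(2 + h)/2)
n(c, R) = R*(2 + c)/2
W(O, x) = -5 - O
W(-4, n(-3, K(6, -4)))*32 - 13 = (-5 - 1*(-4))*32 - 13 = (-5 + 4)*32 - 13 = -1*32 - 13 = -32 - 13 = -45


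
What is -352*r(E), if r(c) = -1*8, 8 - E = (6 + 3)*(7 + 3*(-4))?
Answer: 2816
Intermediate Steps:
E = 53 (E = 8 - (6 + 3)*(7 + 3*(-4)) = 8 - 9*(7 - 12) = 8 - 9*(-5) = 8 - 1*(-45) = 8 + 45 = 53)
r(c) = -8
-352*r(E) = -352*(-8) = 2816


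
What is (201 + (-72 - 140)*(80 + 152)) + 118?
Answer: -48865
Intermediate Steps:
(201 + (-72 - 140)*(80 + 152)) + 118 = (201 - 212*232) + 118 = (201 - 49184) + 118 = -48983 + 118 = -48865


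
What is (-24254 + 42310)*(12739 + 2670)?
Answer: 278224904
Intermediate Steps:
(-24254 + 42310)*(12739 + 2670) = 18056*15409 = 278224904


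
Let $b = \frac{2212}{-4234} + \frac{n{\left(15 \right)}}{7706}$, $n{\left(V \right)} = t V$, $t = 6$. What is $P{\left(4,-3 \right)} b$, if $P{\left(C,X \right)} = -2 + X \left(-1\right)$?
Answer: $- \frac{4166153}{8156801} \approx -0.51076$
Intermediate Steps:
$P{\left(C,X \right)} = -2 - X$
$n{\left(V \right)} = 6 V$
$b = - \frac{4166153}{8156801}$ ($b = \frac{2212}{-4234} + \frac{6 \cdot 15}{7706} = 2212 \left(- \frac{1}{4234}\right) + 90 \cdot \frac{1}{7706} = - \frac{1106}{2117} + \frac{45}{3853} = - \frac{4166153}{8156801} \approx -0.51076$)
$P{\left(4,-3 \right)} b = \left(-2 - -3\right) \left(- \frac{4166153}{8156801}\right) = \left(-2 + 3\right) \left(- \frac{4166153}{8156801}\right) = 1 \left(- \frac{4166153}{8156801}\right) = - \frac{4166153}{8156801}$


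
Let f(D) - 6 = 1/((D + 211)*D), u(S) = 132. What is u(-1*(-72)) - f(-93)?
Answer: 1382725/10974 ≈ 126.00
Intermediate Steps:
f(D) = 6 + 1/(D*(211 + D)) (f(D) = 6 + 1/((D + 211)*D) = 6 + 1/((211 + D)*D) = 6 + 1/(D*(211 + D)))
u(-1*(-72)) - f(-93) = 132 - (1 + 6*(-93)² + 1266*(-93))/((-93)*(211 - 93)) = 132 - (-1)*(1 + 6*8649 - 117738)/(93*118) = 132 - (-1)*(1 + 51894 - 117738)/(93*118) = 132 - (-1)*(-65843)/(93*118) = 132 - 1*65843/10974 = 132 - 65843/10974 = 1382725/10974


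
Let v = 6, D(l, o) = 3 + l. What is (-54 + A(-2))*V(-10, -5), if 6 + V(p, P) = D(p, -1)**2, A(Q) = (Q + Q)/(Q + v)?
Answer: -2365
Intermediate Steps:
A(Q) = 2*Q/(6 + Q) (A(Q) = (Q + Q)/(Q + 6) = (2*Q)/(6 + Q) = 2*Q/(6 + Q))
V(p, P) = -6 + (3 + p)**2
(-54 + A(-2))*V(-10, -5) = (-54 + 2*(-2)/(6 - 2))*(-6 + (3 - 10)**2) = (-54 + 2*(-2)/4)*(-6 + (-7)**2) = (-54 + 2*(-2)*(1/4))*(-6 + 49) = (-54 - 1)*43 = -55*43 = -2365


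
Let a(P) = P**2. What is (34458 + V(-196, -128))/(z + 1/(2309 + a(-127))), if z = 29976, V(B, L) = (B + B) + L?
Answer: 625748844/552697489 ≈ 1.1322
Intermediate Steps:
V(B, L) = L + 2*B (V(B, L) = 2*B + L = L + 2*B)
(34458 + V(-196, -128))/(z + 1/(2309 + a(-127))) = (34458 + (-128 + 2*(-196)))/(29976 + 1/(2309 + (-127)**2)) = (34458 + (-128 - 392))/(29976 + 1/(2309 + 16129)) = (34458 - 520)/(29976 + 1/18438) = 33938/(29976 + 1/18438) = 33938/(552697489/18438) = 33938*(18438/552697489) = 625748844/552697489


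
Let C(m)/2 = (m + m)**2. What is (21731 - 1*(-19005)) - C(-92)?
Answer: -26976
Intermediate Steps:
C(m) = 8*m**2 (C(m) = 2*(m + m)**2 = 2*(2*m)**2 = 2*(4*m**2) = 8*m**2)
(21731 - 1*(-19005)) - C(-92) = (21731 - 1*(-19005)) - 8*(-92)**2 = (21731 + 19005) - 8*8464 = 40736 - 1*67712 = 40736 - 67712 = -26976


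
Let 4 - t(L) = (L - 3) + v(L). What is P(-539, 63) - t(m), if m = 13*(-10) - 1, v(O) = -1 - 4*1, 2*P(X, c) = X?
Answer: -825/2 ≈ -412.50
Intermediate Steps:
P(X, c) = X/2
v(O) = -5 (v(O) = -1 - 4 = -5)
m = -131 (m = -130 - 1 = -131)
t(L) = 12 - L (t(L) = 4 - ((L - 3) - 5) = 4 - ((-3 + L) - 5) = 4 - (-8 + L) = 4 + (8 - L) = 12 - L)
P(-539, 63) - t(m) = (½)*(-539) - (12 - 1*(-131)) = -539/2 - (12 + 131) = -539/2 - 1*143 = -539/2 - 143 = -825/2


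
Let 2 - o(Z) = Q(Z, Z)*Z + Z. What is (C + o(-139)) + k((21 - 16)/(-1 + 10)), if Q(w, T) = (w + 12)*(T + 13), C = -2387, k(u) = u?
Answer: 19998293/9 ≈ 2.2220e+6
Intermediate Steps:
Q(w, T) = (12 + w)*(13 + T)
o(Z) = 2 - Z - Z*(156 + Z² + 25*Z) (o(Z) = 2 - ((156 + 12*Z + 13*Z + Z*Z)*Z + Z) = 2 - ((156 + 12*Z + 13*Z + Z²)*Z + Z) = 2 - ((156 + Z² + 25*Z)*Z + Z) = 2 - (Z*(156 + Z² + 25*Z) + Z) = 2 - (Z + Z*(156 + Z² + 25*Z)) = 2 + (-Z - Z*(156 + Z² + 25*Z)) = 2 - Z - Z*(156 + Z² + 25*Z))
(C + o(-139)) + k((21 - 16)/(-1 + 10)) = (-2387 + (2 - 1*(-139) - 1*(-139)*(156 + (-139)² + 25*(-139)))) + (21 - 16)/(-1 + 10) = (-2387 + (2 + 139 - 1*(-139)*(156 + 19321 - 3475))) + 5/9 = (-2387 + (2 + 139 - 1*(-139)*16002)) + 5*(⅑) = (-2387 + (2 + 139 + 2224278)) + 5/9 = (-2387 + 2224419) + 5/9 = 2222032 + 5/9 = 19998293/9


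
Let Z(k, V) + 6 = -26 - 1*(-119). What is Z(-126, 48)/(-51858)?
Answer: -29/17286 ≈ -0.0016777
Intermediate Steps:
Z(k, V) = 87 (Z(k, V) = -6 + (-26 - 1*(-119)) = -6 + (-26 + 119) = -6 + 93 = 87)
Z(-126, 48)/(-51858) = 87/(-51858) = 87*(-1/51858) = -29/17286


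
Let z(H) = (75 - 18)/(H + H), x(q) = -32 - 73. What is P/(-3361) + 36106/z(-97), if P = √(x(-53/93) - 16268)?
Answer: -7004564/57 - I*√16373/3361 ≈ -1.2289e+5 - 0.038071*I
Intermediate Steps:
x(q) = -105
P = I*√16373 (P = √(-105 - 16268) = √(-16373) = I*√16373 ≈ 127.96*I)
z(H) = 57/(2*H) (z(H) = 57/((2*H)) = 57*(1/(2*H)) = 57/(2*H))
P/(-3361) + 36106/z(-97) = (I*√16373)/(-3361) + 36106/(((57/2)/(-97))) = (I*√16373)*(-1/3361) + 36106/(((57/2)*(-1/97))) = -I*√16373/3361 + 36106/(-57/194) = -I*√16373/3361 + 36106*(-194/57) = -I*√16373/3361 - 7004564/57 = -7004564/57 - I*√16373/3361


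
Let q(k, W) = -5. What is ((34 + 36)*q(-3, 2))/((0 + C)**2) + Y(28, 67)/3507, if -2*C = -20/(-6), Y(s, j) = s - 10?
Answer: -147288/1169 ≈ -125.99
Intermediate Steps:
Y(s, j) = -10 + s
C = -5/3 (C = -(-10)/(-6) = -(-10)*(-1)/6 = -1/2*10/3 = -5/3 ≈ -1.6667)
((34 + 36)*q(-3, 2))/((0 + C)**2) + Y(28, 67)/3507 = ((34 + 36)*(-5))/((0 - 5/3)**2) + (-10 + 28)/3507 = (70*(-5))/((-5/3)**2) + 18*(1/3507) = -350/25/9 + 6/1169 = -350*9/25 + 6/1169 = -126 + 6/1169 = -147288/1169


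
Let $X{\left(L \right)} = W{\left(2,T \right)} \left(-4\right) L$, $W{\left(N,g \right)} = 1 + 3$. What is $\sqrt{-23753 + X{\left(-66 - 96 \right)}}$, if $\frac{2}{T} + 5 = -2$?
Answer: $i \sqrt{21161} \approx 145.47 i$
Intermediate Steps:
$T = - \frac{2}{7}$ ($T = \frac{2}{-5 - 2} = \frac{2}{-7} = 2 \left(- \frac{1}{7}\right) = - \frac{2}{7} \approx -0.28571$)
$W{\left(N,g \right)} = 4$
$X{\left(L \right)} = - 16 L$ ($X{\left(L \right)} = 4 \left(-4\right) L = - 16 L$)
$\sqrt{-23753 + X{\left(-66 - 96 \right)}} = \sqrt{-23753 - 16 \left(-66 - 96\right)} = \sqrt{-23753 - -2592} = \sqrt{-23753 + 2592} = \sqrt{-21161} = i \sqrt{21161}$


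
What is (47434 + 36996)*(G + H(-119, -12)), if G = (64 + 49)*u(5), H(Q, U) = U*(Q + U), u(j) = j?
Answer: 180426910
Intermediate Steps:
G = 565 (G = (64 + 49)*5 = 113*5 = 565)
(47434 + 36996)*(G + H(-119, -12)) = (47434 + 36996)*(565 - 12*(-119 - 12)) = 84430*(565 - 12*(-131)) = 84430*(565 + 1572) = 84430*2137 = 180426910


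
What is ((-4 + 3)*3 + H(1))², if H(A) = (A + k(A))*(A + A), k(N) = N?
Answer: 1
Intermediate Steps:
H(A) = 4*A² (H(A) = (A + A)*(A + A) = (2*A)*(2*A) = 4*A²)
((-4 + 3)*3 + H(1))² = ((-4 + 3)*3 + 4*1²)² = (-1*3 + 4*1)² = (-3 + 4)² = 1² = 1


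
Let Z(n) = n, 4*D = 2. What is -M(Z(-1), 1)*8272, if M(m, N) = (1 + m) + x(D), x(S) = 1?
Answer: -8272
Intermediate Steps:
D = 1/2 (D = (1/4)*2 = 1/2 ≈ 0.50000)
M(m, N) = 2 + m (M(m, N) = (1 + m) + 1 = 2 + m)
-M(Z(-1), 1)*8272 = -(2 - 1)*8272 = -8272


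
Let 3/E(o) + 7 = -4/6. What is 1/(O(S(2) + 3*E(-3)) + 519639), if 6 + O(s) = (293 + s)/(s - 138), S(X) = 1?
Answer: 3178/1651386939 ≈ 1.9244e-6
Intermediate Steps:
E(o) = -9/23 (E(o) = 3/(-7 - 4/6) = 3/(-7 - 4*⅙) = 3/(-7 - ⅔) = 3/(-23/3) = 3*(-3/23) = -9/23)
O(s) = -6 + (293 + s)/(-138 + s) (O(s) = -6 + (293 + s)/(s - 138) = -6 + (293 + s)/(-138 + s))
1/(O(S(2) + 3*E(-3)) + 519639) = 1/((1121 - 5*(1 + 3*(-9/23)))/(-138 + (1 + 3*(-9/23))) + 519639) = 1/((1121 - 5*(1 - 27/23))/(-138 + (1 - 27/23)) + 519639) = 1/((1121 - 5*(-4/23))/(-138 - 4/23) + 519639) = 1/((1121 + 20/23)/(-3178/23) + 519639) = 1/(-23/3178*25803/23 + 519639) = 1/(-25803/3178 + 519639) = 1/(1651386939/3178) = 3178/1651386939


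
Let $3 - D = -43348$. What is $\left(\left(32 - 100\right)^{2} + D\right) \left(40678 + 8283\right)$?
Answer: $2348903975$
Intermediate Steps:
$D = 43351$ ($D = 3 - -43348 = 3 + 43348 = 43351$)
$\left(\left(32 - 100\right)^{2} + D\right) \left(40678 + 8283\right) = \left(\left(32 - 100\right)^{2} + 43351\right) \left(40678 + 8283\right) = \left(\left(-68\right)^{2} + 43351\right) 48961 = \left(4624 + 43351\right) 48961 = 47975 \cdot 48961 = 2348903975$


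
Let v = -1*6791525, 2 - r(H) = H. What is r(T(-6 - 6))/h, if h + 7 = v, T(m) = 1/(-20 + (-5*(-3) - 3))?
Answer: -17/54332256 ≈ -3.1289e-7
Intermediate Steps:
T(m) = -⅛ (T(m) = 1/(-20 + (15 - 3)) = 1/(-20 + 12) = 1/(-8) = -⅛)
r(H) = 2 - H
v = -6791525
h = -6791532 (h = -7 - 6791525 = -6791532)
r(T(-6 - 6))/h = (2 - 1*(-⅛))/(-6791532) = (2 + ⅛)*(-1/6791532) = (17/8)*(-1/6791532) = -17/54332256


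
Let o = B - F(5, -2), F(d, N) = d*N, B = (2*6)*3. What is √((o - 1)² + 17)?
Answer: √2042 ≈ 45.188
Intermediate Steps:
B = 36 (B = 12*3 = 36)
F(d, N) = N*d
o = 46 (o = 36 - (-2)*5 = 36 - 1*(-10) = 36 + 10 = 46)
√((o - 1)² + 17) = √((46 - 1)² + 17) = √(45² + 17) = √(2025 + 17) = √2042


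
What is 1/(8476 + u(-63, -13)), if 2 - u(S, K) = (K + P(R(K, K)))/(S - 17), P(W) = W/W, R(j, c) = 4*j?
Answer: 20/169557 ≈ 0.00011795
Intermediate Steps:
P(W) = 1
u(S, K) = 2 - (1 + K)/(-17 + S) (u(S, K) = 2 - (K + 1)/(S - 17) = 2 - (1 + K)/(-17 + S))
1/(8476 + u(-63, -13)) = 1/(8476 + (-35 - 1*(-13) + 2*(-63))/(-17 - 63)) = 1/(8476 + (-35 + 13 - 126)/(-80)) = 1/(8476 - 1/80*(-148)) = 1/(8476 + 37/20) = 1/(169557/20) = 20/169557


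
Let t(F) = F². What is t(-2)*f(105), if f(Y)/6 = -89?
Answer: -2136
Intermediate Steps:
f(Y) = -534 (f(Y) = 6*(-89) = -534)
t(-2)*f(105) = (-2)²*(-534) = 4*(-534) = -2136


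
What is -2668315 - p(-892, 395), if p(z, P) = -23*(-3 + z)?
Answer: -2688900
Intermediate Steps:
p(z, P) = 69 - 23*z
-2668315 - p(-892, 395) = -2668315 - (69 - 23*(-892)) = -2668315 - (69 + 20516) = -2668315 - 1*20585 = -2668315 - 20585 = -2688900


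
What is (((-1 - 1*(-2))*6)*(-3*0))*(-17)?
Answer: 0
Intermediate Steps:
(((-1 - 1*(-2))*6)*(-3*0))*(-17) = (((-1 + 2)*6)*0)*(-17) = ((1*6)*0)*(-17) = (6*0)*(-17) = 0*(-17) = 0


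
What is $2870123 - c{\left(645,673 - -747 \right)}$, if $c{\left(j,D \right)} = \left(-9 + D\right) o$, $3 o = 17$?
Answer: $\frac{8586382}{3} \approx 2.8621 \cdot 10^{6}$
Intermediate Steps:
$o = \frac{17}{3}$ ($o = \frac{1}{3} \cdot 17 = \frac{17}{3} \approx 5.6667$)
$c{\left(j,D \right)} = -51 + \frac{17 D}{3}$ ($c{\left(j,D \right)} = \left(-9 + D\right) \frac{17}{3} = -51 + \frac{17 D}{3}$)
$2870123 - c{\left(645,673 - -747 \right)} = 2870123 - \left(-51 + \frac{17 \left(673 - -747\right)}{3}\right) = 2870123 - \left(-51 + \frac{17 \left(673 + 747\right)}{3}\right) = 2870123 - \left(-51 + \frac{17}{3} \cdot 1420\right) = 2870123 - \left(-51 + \frac{24140}{3}\right) = 2870123 - \frac{23987}{3} = \frac{8586382}{3}$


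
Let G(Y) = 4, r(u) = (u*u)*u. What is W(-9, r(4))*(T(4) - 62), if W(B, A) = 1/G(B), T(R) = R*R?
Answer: -23/2 ≈ -11.500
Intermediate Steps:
r(u) = u³ (r(u) = u²*u = u³)
T(R) = R²
W(B, A) = ¼ (W(B, A) = 1/4 = ¼)
W(-9, r(4))*(T(4) - 62) = (4² - 62)/4 = (16 - 62)/4 = (¼)*(-46) = -23/2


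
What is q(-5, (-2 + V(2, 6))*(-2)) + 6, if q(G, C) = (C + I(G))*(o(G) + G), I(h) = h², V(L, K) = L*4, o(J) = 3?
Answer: -20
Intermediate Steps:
V(L, K) = 4*L
q(G, C) = (3 + G)*(C + G²) (q(G, C) = (C + G²)*(3 + G) = (3 + G)*(C + G²))
q(-5, (-2 + V(2, 6))*(-2)) + 6 = ((-5)³ + 3*((-2 + 4*2)*(-2)) + 3*(-5)² + ((-2 + 4*2)*(-2))*(-5)) + 6 = (-125 + 3*((-2 + 8)*(-2)) + 3*25 + ((-2 + 8)*(-2))*(-5)) + 6 = (-125 + 3*(6*(-2)) + 75 + (6*(-2))*(-5)) + 6 = (-125 + 3*(-12) + 75 - 12*(-5)) + 6 = (-125 - 36 + 75 + 60) + 6 = -26 + 6 = -20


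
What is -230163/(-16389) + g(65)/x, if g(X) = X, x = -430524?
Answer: 1223328767/87109356 ≈ 14.044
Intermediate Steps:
-230163/(-16389) + g(65)/x = -230163/(-16389) + 65/(-430524) = -230163*(-1/16389) + 65*(-1/430524) = 76721/5463 - 65/430524 = 1223328767/87109356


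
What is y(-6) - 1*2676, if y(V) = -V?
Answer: -2670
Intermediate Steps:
y(-6) - 1*2676 = -1*(-6) - 1*2676 = 6 - 2676 = -2670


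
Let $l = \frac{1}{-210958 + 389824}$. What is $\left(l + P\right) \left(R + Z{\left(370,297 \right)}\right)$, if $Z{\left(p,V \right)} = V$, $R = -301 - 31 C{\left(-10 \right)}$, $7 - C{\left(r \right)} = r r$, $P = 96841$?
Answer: $\frac{49868777881853}{178866} \approx 2.788 \cdot 10^{8}$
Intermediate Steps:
$C{\left(r \right)} = 7 - r^{2}$ ($C{\left(r \right)} = 7 - r r = 7 - r^{2}$)
$R = 2582$ ($R = -301 - 31 \left(7 - \left(-10\right)^{2}\right) = -301 - 31 \left(7 - 100\right) = -301 - -2883 = -301 + 2883 = 2582$)
$l = \frac{1}{178866} \approx 5.5908 \cdot 10^{-6}$
$\left(l + P\right) \left(R + Z{\left(370,297 \right)}\right) = \left(\frac{1}{178866} + 96841\right) \left(2582 + 297\right) = \frac{17321562307}{178866} \cdot 2879 = \frac{49868777881853}{178866}$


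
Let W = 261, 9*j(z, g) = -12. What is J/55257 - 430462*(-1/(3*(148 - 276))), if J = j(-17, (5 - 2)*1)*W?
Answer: -3964362061/3536448 ≈ -1121.0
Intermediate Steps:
j(z, g) = -4/3 (j(z, g) = (⅑)*(-12) = -4/3)
J = -348 (J = -4/3*261 = -348)
J/55257 - 430462*(-1/(3*(148 - 276))) = -348/55257 - 430462*(-1/(3*(148 - 276))) = -348*1/55257 - 430462/((-128*(-3))) = -116/18419 - 430462/384 = -116/18419 - 430462*1/384 = -116/18419 - 215231/192 = -3964362061/3536448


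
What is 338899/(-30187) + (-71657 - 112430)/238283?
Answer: -86310904686/7193048921 ≈ -11.999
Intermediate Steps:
338899/(-30187) + (-71657 - 112430)/238283 = 338899*(-1/30187) - 184087*1/238283 = -338899/30187 - 184087/238283 = -86310904686/7193048921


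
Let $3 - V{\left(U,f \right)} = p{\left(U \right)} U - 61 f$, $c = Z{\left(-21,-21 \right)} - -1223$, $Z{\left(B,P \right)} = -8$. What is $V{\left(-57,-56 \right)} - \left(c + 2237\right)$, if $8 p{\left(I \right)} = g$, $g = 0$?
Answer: $-6865$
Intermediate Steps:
$c = 1215$ ($c = -8 - -1223 = -8 + 1223 = 1215$)
$p{\left(I \right)} = 0$ ($p{\left(I \right)} = \frac{1}{8} \cdot 0 = 0$)
$V{\left(U,f \right)} = 3 + 61 f$ ($V{\left(U,f \right)} = 3 - \left(0 U - 61 f\right) = 3 - \left(0 - 61 f\right) = 3 - - 61 f = 3 + 61 f$)
$V{\left(-57,-56 \right)} - \left(c + 2237\right) = \left(3 + 61 \left(-56\right)\right) - \left(1215 + 2237\right) = \left(3 - 3416\right) - 3452 = -3413 - 3452 = -6865$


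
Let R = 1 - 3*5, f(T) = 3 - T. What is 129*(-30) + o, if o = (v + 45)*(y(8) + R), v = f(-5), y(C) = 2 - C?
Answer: -4930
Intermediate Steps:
R = -14 (R = 1 - 15 = -14)
v = 8 (v = 3 - 1*(-5) = 3 + 5 = 8)
o = -1060 (o = (8 + 45)*((2 - 1*8) - 14) = 53*((2 - 8) - 14) = 53*(-6 - 14) = 53*(-20) = -1060)
129*(-30) + o = 129*(-30) - 1060 = -3870 - 1060 = -4930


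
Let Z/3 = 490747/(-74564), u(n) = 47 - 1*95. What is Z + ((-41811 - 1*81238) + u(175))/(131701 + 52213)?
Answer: -139972167991/6856681748 ≈ -20.414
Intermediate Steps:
u(n) = -48 (u(n) = 47 - 95 = -48)
Z = -1472241/74564 (Z = 3*(490747/(-74564)) = 3*(490747*(-1/74564)) = 3*(-490747/74564) = -1472241/74564 ≈ -19.745)
Z + ((-41811 - 1*81238) + u(175))/(131701 + 52213) = -1472241/74564 + ((-41811 - 1*81238) - 48)/(131701 + 52213) = -1472241/74564 + ((-41811 - 81238) - 48)/183914 = -1472241/74564 + (-123049 - 48)*(1/183914) = -1472241/74564 - 123097*1/183914 = -1472241/74564 - 123097/183914 = -139972167991/6856681748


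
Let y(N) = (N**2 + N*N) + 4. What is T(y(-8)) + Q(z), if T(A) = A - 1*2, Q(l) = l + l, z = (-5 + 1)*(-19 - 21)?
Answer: 450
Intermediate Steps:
z = 160 (z = -4*(-40) = 160)
Q(l) = 2*l
y(N) = 4 + 2*N**2 (y(N) = (N**2 + N**2) + 4 = 2*N**2 + 4 = 4 + 2*N**2)
T(A) = -2 + A (T(A) = A - 2 = -2 + A)
T(y(-8)) + Q(z) = (-2 + (4 + 2*(-8)**2)) + 2*160 = (-2 + (4 + 2*64)) + 320 = (-2 + (4 + 128)) + 320 = (-2 + 132) + 320 = 130 + 320 = 450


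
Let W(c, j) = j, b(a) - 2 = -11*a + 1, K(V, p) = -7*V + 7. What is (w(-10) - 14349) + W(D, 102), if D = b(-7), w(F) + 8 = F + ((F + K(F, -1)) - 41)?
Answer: -14239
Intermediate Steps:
K(V, p) = 7 - 7*V
b(a) = 3 - 11*a (b(a) = 2 + (-11*a + 1) = 2 + (1 - 11*a) = 3 - 11*a)
w(F) = -42 - 5*F (w(F) = -8 + (F + ((F + (7 - 7*F)) - 41)) = -8 + (F + ((7 - 6*F) - 41)) = -8 + (F + (-34 - 6*F)) = -8 + (-34 - 5*F) = -42 - 5*F)
D = 80 (D = 3 - 11*(-7) = 3 + 77 = 80)
(w(-10) - 14349) + W(D, 102) = ((-42 - 5*(-10)) - 14349) + 102 = ((-42 + 50) - 14349) + 102 = (8 - 14349) + 102 = -14341 + 102 = -14239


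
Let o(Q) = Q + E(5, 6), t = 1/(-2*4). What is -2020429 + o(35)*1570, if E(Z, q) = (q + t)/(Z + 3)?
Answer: -62858433/32 ≈ -1.9643e+6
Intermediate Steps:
t = -1/8 (t = 1/(-8) = -1/8 ≈ -0.12500)
E(Z, q) = (-1/8 + q)/(3 + Z) (E(Z, q) = (q - 1/8)/(Z + 3) = (-1/8 + q)/(3 + Z))
o(Q) = 47/64 + Q (o(Q) = Q + (-1/8 + 6)/(3 + 5) = Q + (47/8)/8 = Q + (1/8)*(47/8) = Q + 47/64 = 47/64 + Q)
-2020429 + o(35)*1570 = -2020429 + (47/64 + 35)*1570 = -2020429 + (2287/64)*1570 = -2020429 + 1795295/32 = -62858433/32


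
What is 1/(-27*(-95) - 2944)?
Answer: -1/379 ≈ -0.0026385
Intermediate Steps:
1/(-27*(-95) - 2944) = 1/(2565 - 2944) = 1/(-379) = -1/379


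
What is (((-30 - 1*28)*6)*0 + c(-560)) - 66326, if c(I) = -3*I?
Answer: -64646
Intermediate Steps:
(((-30 - 1*28)*6)*0 + c(-560)) - 66326 = (((-30 - 1*28)*6)*0 - 3*(-560)) - 66326 = (((-30 - 28)*6)*0 + 1680) - 66326 = (-58*6*0 + 1680) - 66326 = (-348*0 + 1680) - 66326 = (0 + 1680) - 66326 = 1680 - 66326 = -64646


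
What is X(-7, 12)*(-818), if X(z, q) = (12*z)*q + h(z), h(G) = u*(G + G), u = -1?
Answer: 813092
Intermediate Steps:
h(G) = -2*G (h(G) = -(G + G) = -2*G)
X(z, q) = -2*z + 12*q*z (X(z, q) = (12*z)*q - 2*z = 12*q*z - 2*z = -2*z + 12*q*z)
X(-7, 12)*(-818) = (2*(-7)*(-1 + 6*12))*(-818) = (2*(-7)*(-1 + 72))*(-818) = (2*(-7)*71)*(-818) = -994*(-818) = 813092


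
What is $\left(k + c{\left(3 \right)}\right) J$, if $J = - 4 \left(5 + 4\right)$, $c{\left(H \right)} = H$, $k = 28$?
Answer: $-1116$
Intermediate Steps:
$J = -36$ ($J = \left(-4\right) 9 = -36$)
$\left(k + c{\left(3 \right)}\right) J = \left(28 + 3\right) \left(-36\right) = 31 \left(-36\right) = -1116$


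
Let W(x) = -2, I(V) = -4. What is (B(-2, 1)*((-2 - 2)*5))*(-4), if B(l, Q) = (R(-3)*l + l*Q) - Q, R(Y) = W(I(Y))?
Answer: 80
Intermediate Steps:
R(Y) = -2
B(l, Q) = -Q - 2*l + Q*l (B(l, Q) = (-2*l + l*Q) - Q = (-2*l + Q*l) - Q = -Q - 2*l + Q*l)
(B(-2, 1)*((-2 - 2)*5))*(-4) = ((-1*1 - 2*(-2) + 1*(-2))*((-2 - 2)*5))*(-4) = ((-1 + 4 - 2)*(-4*5))*(-4) = (1*(-20))*(-4) = -20*(-4) = 80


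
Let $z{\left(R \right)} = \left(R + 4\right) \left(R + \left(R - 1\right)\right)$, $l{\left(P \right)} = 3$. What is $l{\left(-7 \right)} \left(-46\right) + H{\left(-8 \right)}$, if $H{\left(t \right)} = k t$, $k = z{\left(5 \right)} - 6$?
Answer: $-738$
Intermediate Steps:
$z{\left(R \right)} = \left(-1 + 2 R\right) \left(4 + R\right)$ ($z{\left(R \right)} = \left(4 + R\right) \left(R + \left(-1 + R\right)\right) = \left(4 + R\right) \left(-1 + 2 R\right) = \left(-1 + 2 R\right) \left(4 + R\right)$)
$k = 75$ ($k = \left(-4 + 2 \cdot 5^{2} + 7 \cdot 5\right) - 6 = \left(-4 + 2 \cdot 25 + 35\right) - 6 = \left(-4 + 50 + 35\right) - 6 = 81 - 6 = 75$)
$H{\left(t \right)} = 75 t$
$l{\left(-7 \right)} \left(-46\right) + H{\left(-8 \right)} = 3 \left(-46\right) + 75 \left(-8\right) = -138 - 600 = -738$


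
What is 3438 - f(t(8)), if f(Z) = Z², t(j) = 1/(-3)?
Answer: 30941/9 ≈ 3437.9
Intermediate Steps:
t(j) = -⅓
3438 - f(t(8)) = 3438 - (-⅓)² = 3438 - 1*⅑ = 3438 - ⅑ = 30941/9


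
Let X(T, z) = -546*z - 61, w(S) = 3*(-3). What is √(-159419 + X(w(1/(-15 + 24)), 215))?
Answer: I*√276870 ≈ 526.18*I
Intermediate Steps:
w(S) = -9
X(T, z) = -61 - 546*z
√(-159419 + X(w(1/(-15 + 24)), 215)) = √(-159419 + (-61 - 546*215)) = √(-159419 + (-61 - 117390)) = √(-159419 - 117451) = √(-276870) = I*√276870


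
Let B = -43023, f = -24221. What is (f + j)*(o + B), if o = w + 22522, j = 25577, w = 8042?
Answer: -16894404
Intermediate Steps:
o = 30564 (o = 8042 + 22522 = 30564)
(f + j)*(o + B) = (-24221 + 25577)*(30564 - 43023) = 1356*(-12459) = -16894404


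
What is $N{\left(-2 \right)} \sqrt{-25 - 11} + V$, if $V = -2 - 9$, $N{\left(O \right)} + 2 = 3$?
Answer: $-11 + 6 i \approx -11.0 + 6.0 i$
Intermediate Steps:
$N{\left(O \right)} = 1$ ($N{\left(O \right)} = -2 + 3 = 1$)
$V = -11$ ($V = -2 - 9 = -11$)
$N{\left(-2 \right)} \sqrt{-25 - 11} + V = 1 \sqrt{-25 - 11} - 11 = 1 \sqrt{-36} - 11 = 1 \cdot 6 i - 11 = 6 i - 11 = -11 + 6 i$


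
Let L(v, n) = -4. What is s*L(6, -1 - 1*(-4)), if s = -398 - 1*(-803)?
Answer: -1620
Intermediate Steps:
s = 405 (s = -398 + 803 = 405)
s*L(6, -1 - 1*(-4)) = 405*(-4) = -1620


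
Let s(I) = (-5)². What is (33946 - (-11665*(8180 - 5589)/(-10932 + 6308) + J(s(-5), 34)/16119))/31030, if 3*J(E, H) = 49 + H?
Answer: 6128876485381/6938393891040 ≈ 0.88333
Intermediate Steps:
s(I) = 25
J(E, H) = 49/3 + H/3 (J(E, H) = (49 + H)/3 = 49/3 + H/3)
(33946 - (-11665*(8180 - 5589)/(-10932 + 6308) + J(s(-5), 34)/16119))/31030 = (33946 - (-11665*(8180 - 5589)/(-10932 + 6308) + (49/3 + (⅓)*34)/16119))/31030 = (33946 - (-11665/((-4624/2591)) + (49/3 + 34/3)*(1/16119)))*(1/31030) = (33946 - (-11665/((-4624*1/2591)) + (83/3)*(1/16119)))*(1/31030) = (33946 - (-11665/(-4624/2591) + 83/48357))*(1/31030) = (33946 - (-11665*(-2591/4624) + 83/48357))*(1/31030) = (33946 - (30224015/4624 + 83/48357))*(1/31030) = (33946 - 1*1461543077147/223602768)*(1/31030) = (33946 - 1461543077147/223602768)*(1/31030) = (6128876485381/223602768)*(1/31030) = 6128876485381/6938393891040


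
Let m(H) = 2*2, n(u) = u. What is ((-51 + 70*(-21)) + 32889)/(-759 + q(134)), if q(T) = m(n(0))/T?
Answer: -2101656/50851 ≈ -41.330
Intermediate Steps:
m(H) = 4
q(T) = 4/T
((-51 + 70*(-21)) + 32889)/(-759 + q(134)) = ((-51 + 70*(-21)) + 32889)/(-759 + 4/134) = ((-51 - 1470) + 32889)/(-759 + 4*(1/134)) = (-1521 + 32889)/(-759 + 2/67) = 31368/(-50851/67) = 31368*(-67/50851) = -2101656/50851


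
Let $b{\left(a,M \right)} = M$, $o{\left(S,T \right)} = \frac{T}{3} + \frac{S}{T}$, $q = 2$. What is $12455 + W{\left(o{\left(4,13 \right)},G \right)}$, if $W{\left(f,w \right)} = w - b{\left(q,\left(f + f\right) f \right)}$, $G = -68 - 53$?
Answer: $\frac{18694492}{1521} \approx 12291.0$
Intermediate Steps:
$o{\left(S,T \right)} = \frac{T}{3} + \frac{S}{T}$ ($o{\left(S,T \right)} = T \frac{1}{3} + \frac{S}{T} = \frac{T}{3} + \frac{S}{T}$)
$G = -121$
$W{\left(f,w \right)} = w - 2 f^{2}$ ($W{\left(f,w \right)} = w - \left(f + f\right) f = w - 2 f f = w - 2 f^{2}$)
$12455 + W{\left(o{\left(4,13 \right)},G \right)} = 12455 - \left(121 + 2 \left(\frac{1}{3} \cdot 13 + \frac{4}{13}\right)^{2}\right) = 12455 - \left(121 + 2 \left(\frac{13}{3} + 4 \cdot \frac{1}{13}\right)^{2}\right) = 12455 - \left(121 + 2 \left(\frac{13}{3} + \frac{4}{13}\right)^{2}\right) = 12455 - \left(121 + 2 \left(\frac{181}{39}\right)^{2}\right) = 12455 - \frac{249563}{1521} = \frac{18694492}{1521}$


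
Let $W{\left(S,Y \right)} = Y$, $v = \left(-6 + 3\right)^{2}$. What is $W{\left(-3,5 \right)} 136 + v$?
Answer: $689$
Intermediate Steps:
$v = 9$ ($v = \left(-3\right)^{2} = 9$)
$W{\left(-3,5 \right)} 136 + v = 5 \cdot 136 + 9 = 680 + 9 = 689$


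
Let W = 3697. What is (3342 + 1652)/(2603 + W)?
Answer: 2497/3150 ≈ 0.79270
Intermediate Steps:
(3342 + 1652)/(2603 + W) = (3342 + 1652)/(2603 + 3697) = 4994/6300 = 4994*(1/6300) = 2497/3150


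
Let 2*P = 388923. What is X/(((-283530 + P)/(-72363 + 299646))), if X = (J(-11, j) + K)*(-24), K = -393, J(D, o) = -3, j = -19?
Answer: -480021696/19793 ≈ -24252.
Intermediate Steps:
P = 388923/2 (P = (1/2)*388923 = 388923/2 ≈ 1.9446e+5)
X = 9504 (X = (-3 - 393)*(-24) = -396*(-24) = 9504)
X/(((-283530 + P)/(-72363 + 299646))) = 9504/(((-283530 + 388923/2)/(-72363 + 299646))) = 9504/((-178137/2/227283)) = 9504/((-178137/2*1/227283)) = 9504/(-59379/151522) = 9504*(-151522/59379) = -480021696/19793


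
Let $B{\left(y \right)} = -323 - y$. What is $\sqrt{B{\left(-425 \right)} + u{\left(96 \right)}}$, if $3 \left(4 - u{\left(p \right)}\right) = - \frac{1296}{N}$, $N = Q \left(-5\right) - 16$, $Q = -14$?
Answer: $\sqrt{114} \approx 10.677$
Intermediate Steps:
$N = 54$ ($N = \left(-14\right) \left(-5\right) - 16 = 70 - 16 = 54$)
$u{\left(p \right)} = 12$ ($u{\left(p \right)} = 4 - \frac{\left(-1296\right) \frac{1}{54}}{3} = 4 - -8 = 4 + 8 = 12$)
$\sqrt{B{\left(-425 \right)} + u{\left(96 \right)}} = \sqrt{\left(-323 - -425\right) + 12} = \sqrt{\left(-323 + 425\right) + 12} = \sqrt{102 + 12} = \sqrt{114}$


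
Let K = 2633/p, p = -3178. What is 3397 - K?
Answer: 10798299/3178 ≈ 3397.8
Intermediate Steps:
K = -2633/3178 (K = 2633/(-3178) = 2633*(-1/3178) = -2633/3178 ≈ -0.82851)
3397 - K = 3397 - 1*(-2633/3178) = 3397 + 2633/3178 = 10798299/3178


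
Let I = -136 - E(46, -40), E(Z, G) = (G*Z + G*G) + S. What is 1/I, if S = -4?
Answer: 1/108 ≈ 0.0092593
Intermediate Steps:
E(Z, G) = -4 + G² + G*Z (E(Z, G) = (G*Z + G*G) - 4 = (G*Z + G²) - 4 = (G² + G*Z) - 4 = -4 + G² + G*Z)
I = 108 (I = -136 - (-4 + (-40)² - 40*46) = -136 - (-4 + 1600 - 1840) = -136 - 1*(-244) = -136 + 244 = 108)
1/I = 1/108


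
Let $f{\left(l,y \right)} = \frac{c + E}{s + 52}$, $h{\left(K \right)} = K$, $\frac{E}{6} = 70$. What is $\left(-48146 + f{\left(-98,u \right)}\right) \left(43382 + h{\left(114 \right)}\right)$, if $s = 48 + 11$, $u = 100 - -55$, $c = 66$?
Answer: $- \frac{77476815040}{37} \approx -2.094 \cdot 10^{9}$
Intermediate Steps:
$E = 420$ ($E = 6 \cdot 70 = 420$)
$u = 155$ ($u = 100 + 55 = 155$)
$s = 59$
$f{\left(l,y \right)} = \frac{162}{37}$ ($f{\left(l,y \right)} = \frac{66 + 420}{59 + 52} = \frac{486}{111} = 486 \cdot \frac{1}{111} = \frac{162}{37}$)
$\left(-48146 + f{\left(-98,u \right)}\right) \left(43382 + h{\left(114 \right)}\right) = \left(-48146 + \frac{162}{37}\right) \left(43382 + 114\right) = \left(- \frac{1781240}{37}\right) 43496 = - \frac{77476815040}{37}$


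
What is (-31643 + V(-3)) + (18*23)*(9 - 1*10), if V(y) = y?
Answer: -32060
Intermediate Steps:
(-31643 + V(-3)) + (18*23)*(9 - 1*10) = (-31643 - 3) + (18*23)*(9 - 1*10) = -31646 + 414*(9 - 10) = -31646 + 414*(-1) = -31646 - 414 = -32060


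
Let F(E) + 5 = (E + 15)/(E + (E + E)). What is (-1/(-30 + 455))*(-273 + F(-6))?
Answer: 557/850 ≈ 0.65529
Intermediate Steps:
F(E) = -5 + (15 + E)/(3*E) (F(E) = -5 + (E + 15)/(E + (E + E)) = -5 + (15 + E)/(E + 2*E) = -5 + (15 + E)/((3*E)) = -5 + (15 + E)*(1/(3*E)) = -5 + (15 + E)/(3*E))
(-1/(-30 + 455))*(-273 + F(-6)) = (-1/(-30 + 455))*(-273 + (-14/3 + 5/(-6))) = (-1/425)*(-273 + (-14/3 + 5*(-⅙))) = (-1*1/425)*(-273 + (-14/3 - ⅚)) = -(-273 - 11/2)/425 = -1/425*(-557/2) = 557/850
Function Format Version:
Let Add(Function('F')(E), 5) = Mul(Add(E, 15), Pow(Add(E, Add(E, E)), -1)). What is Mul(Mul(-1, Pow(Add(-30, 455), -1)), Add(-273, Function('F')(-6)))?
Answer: Rational(557, 850) ≈ 0.65529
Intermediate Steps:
Function('F')(E) = Add(-5, Mul(Rational(1, 3), Pow(E, -1), Add(15, E))) (Function('F')(E) = Add(-5, Mul(Add(E, 15), Pow(Add(E, Add(E, E)), -1))) = Add(-5, Mul(Add(15, E), Pow(Add(E, Mul(2, E)), -1))) = Add(-5, Mul(Add(15, E), Pow(Mul(3, E), -1))) = Add(-5, Mul(Add(15, E), Mul(Rational(1, 3), Pow(E, -1)))) = Add(-5, Mul(Rational(1, 3), Pow(E, -1), Add(15, E))))
Mul(Mul(-1, Pow(Add(-30, 455), -1)), Add(-273, Function('F')(-6))) = Mul(Mul(-1, Pow(Add(-30, 455), -1)), Add(-273, Add(Rational(-14, 3), Mul(5, Pow(-6, -1))))) = Mul(Mul(-1, Pow(425, -1)), Add(-273, Add(Rational(-14, 3), Mul(5, Rational(-1, 6))))) = Mul(Mul(-1, Rational(1, 425)), Add(-273, Add(Rational(-14, 3), Rational(-5, 6)))) = Mul(Rational(-1, 425), Add(-273, Rational(-11, 2))) = Mul(Rational(-1, 425), Rational(-557, 2)) = Rational(557, 850)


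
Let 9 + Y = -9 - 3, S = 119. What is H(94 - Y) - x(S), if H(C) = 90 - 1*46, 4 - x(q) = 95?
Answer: 135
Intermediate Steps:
x(q) = -91 (x(q) = 4 - 1*95 = 4 - 95 = -91)
Y = -21 (Y = -9 + (-9 - 3) = -9 - 12 = -21)
H(C) = 44 (H(C) = 90 - 46 = 44)
H(94 - Y) - x(S) = 44 - 1*(-91) = 44 + 91 = 135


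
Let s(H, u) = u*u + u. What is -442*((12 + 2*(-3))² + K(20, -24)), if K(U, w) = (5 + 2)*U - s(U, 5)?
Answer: -64532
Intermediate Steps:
s(H, u) = u + u² (s(H, u) = u² + u = u + u²)
K(U, w) = -30 + 7*U (K(U, w) = (5 + 2)*U - 5*(1 + 5) = 7*U - 5*6 = 7*U - 1*30 = 7*U - 30 = -30 + 7*U)
-442*((12 + 2*(-3))² + K(20, -24)) = -442*((12 + 2*(-3))² + (-30 + 7*20)) = -442*((12 - 6)² + (-30 + 140)) = -442*(6² + 110) = -442*(36 + 110) = -442*146 = -64532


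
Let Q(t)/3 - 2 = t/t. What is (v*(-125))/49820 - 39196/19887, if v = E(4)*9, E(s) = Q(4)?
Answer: -430820119/198154068 ≈ -2.1742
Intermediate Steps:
Q(t) = 9 (Q(t) = 6 + 3*(t/t) = 6 + 3*1 = 6 + 3 = 9)
E(s) = 9
v = 81 (v = 9*9 = 81)
(v*(-125))/49820 - 39196/19887 = (81*(-125))/49820 - 39196/19887 = -10125*1/49820 - 39196*1/19887 = -2025/9964 - 39196/19887 = -430820119/198154068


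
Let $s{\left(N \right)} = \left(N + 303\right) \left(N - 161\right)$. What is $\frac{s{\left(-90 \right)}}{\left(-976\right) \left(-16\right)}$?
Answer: $- \frac{53463}{15616} \approx -3.4236$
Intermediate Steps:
$s{\left(N \right)} = \left(-161 + N\right) \left(303 + N\right)$ ($s{\left(N \right)} = \left(303 + N\right) \left(-161 + N\right) = \left(-161 + N\right) \left(303 + N\right)$)
$\frac{s{\left(-90 \right)}}{\left(-976\right) \left(-16\right)} = \frac{-48783 + \left(-90\right)^{2} + 142 \left(-90\right)}{\left(-976\right) \left(-16\right)} = \frac{-48783 + 8100 - 12780}{15616} = \left(-53463\right) \frac{1}{15616} = - \frac{53463}{15616}$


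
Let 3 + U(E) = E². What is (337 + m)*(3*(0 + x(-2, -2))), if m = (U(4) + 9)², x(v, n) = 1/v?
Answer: -2463/2 ≈ -1231.5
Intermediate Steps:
U(E) = -3 + E²
m = 484 (m = ((-3 + 4²) + 9)² = ((-3 + 16) + 9)² = (13 + 9)² = 22² = 484)
(337 + m)*(3*(0 + x(-2, -2))) = (337 + 484)*(3*(0 + 1/(-2))) = 821*(3*(0 - ½)) = 821*(3*(-½)) = 821*(-3/2) = -2463/2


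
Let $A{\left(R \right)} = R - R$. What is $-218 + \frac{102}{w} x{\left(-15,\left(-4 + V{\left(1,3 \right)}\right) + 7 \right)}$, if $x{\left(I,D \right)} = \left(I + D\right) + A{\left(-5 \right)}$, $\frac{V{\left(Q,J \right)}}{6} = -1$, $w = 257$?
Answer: $- \frac{57862}{257} \approx -225.14$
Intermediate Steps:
$A{\left(R \right)} = 0$
$V{\left(Q,J \right)} = -6$ ($V{\left(Q,J \right)} = 6 \left(-1\right) = -6$)
$x{\left(I,D \right)} = D + I$ ($x{\left(I,D \right)} = \left(I + D\right) + 0 = \left(D + I\right) + 0 = D + I$)
$-218 + \frac{102}{w} x{\left(-15,\left(-4 + V{\left(1,3 \right)}\right) + 7 \right)} = -218 + \frac{102}{257} \left(\left(\left(-4 - 6\right) + 7\right) - 15\right) = -218 + 102 \cdot \frac{1}{257} \left(\left(-10 + 7\right) - 15\right) = -218 + \frac{102 \left(-3 - 15\right)}{257} = -218 + \frac{102}{257} \left(-18\right) = -218 - \frac{1836}{257} = - \frac{57862}{257}$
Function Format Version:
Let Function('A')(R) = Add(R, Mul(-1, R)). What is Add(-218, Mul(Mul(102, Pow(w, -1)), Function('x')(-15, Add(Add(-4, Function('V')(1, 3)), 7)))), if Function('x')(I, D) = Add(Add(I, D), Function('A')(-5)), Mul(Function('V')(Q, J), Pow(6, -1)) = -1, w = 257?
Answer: Rational(-57862, 257) ≈ -225.14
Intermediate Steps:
Function('A')(R) = 0
Function('V')(Q, J) = -6 (Function('V')(Q, J) = Mul(6, -1) = -6)
Function('x')(I, D) = Add(D, I) (Function('x')(I, D) = Add(Add(I, D), 0) = Add(Add(D, I), 0) = Add(D, I))
Add(-218, Mul(Mul(102, Pow(w, -1)), Function('x')(-15, Add(Add(-4, Function('V')(1, 3)), 7)))) = Add(-218, Mul(Mul(102, Pow(257, -1)), Add(Add(Add(-4, -6), 7), -15))) = Add(-218, Mul(Mul(102, Rational(1, 257)), Add(Add(-10, 7), -15))) = Add(-218, Mul(Rational(102, 257), Add(-3, -15))) = Add(-218, Mul(Rational(102, 257), -18)) = Add(-218, Rational(-1836, 257)) = Rational(-57862, 257)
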